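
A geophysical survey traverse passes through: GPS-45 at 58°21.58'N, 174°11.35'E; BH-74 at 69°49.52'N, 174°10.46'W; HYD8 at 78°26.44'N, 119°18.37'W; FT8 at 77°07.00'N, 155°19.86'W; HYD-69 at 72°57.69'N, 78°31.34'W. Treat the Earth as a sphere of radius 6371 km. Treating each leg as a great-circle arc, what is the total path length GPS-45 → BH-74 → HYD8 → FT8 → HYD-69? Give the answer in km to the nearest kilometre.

GPS-45: φ = +58.35967°, λ = +174.18917°
BH-74: φ = +69.82533°, λ = -174.17433°
HYD8: φ = +78.44067°, λ = -119.30617°
FT8: φ = +77.11667°, λ = -155.33100°
HYD-69: φ = +72.96150°, λ = -78.52233°
GPS-45→BH-74: c = 0.218030 rad, d = 1389.07 km
BH-74→HYD8: c = 0.286011 rad, d = 1822.18 km
HYD8→FT8: c = 0.132847 rad, d = 846.37 km
FT8→HYD-69: c = 0.327193 rad, d = 2084.55 km
Total = 1389.07 + 1822.18 + 846.37 + 2084.55 = 6142.16 km

6142 km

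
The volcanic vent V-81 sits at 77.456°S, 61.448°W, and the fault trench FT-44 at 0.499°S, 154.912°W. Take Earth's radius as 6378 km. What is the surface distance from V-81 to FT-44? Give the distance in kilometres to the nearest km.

Δφ = 76.9570°,  Δλ = -93.4640°
a = sin²(Δφ/2) + cos φ₁ cos φ₂ sin²(Δλ/2) = 0.502311
c = 2·arcsin(√a) = 1.575418 rad = 90.2648°
d = R·c = 6378 × 1.575418 = 10048.0 km

10048 km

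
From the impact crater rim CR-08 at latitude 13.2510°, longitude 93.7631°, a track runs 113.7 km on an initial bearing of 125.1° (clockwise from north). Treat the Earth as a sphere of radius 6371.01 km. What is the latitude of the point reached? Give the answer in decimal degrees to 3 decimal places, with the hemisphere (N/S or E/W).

δ = d/R = 113.7/6371.01 = 0.017846 rad
φ₂ = arcsin(sin φ₁ cos δ + cos φ₁ sin δ cos θ)
   = arcsin(0.22922·0.99984 + 0.97338·0.01785·-0.57501) = 12.66163°
λ₂ = λ₁ + atan2(sin θ sin δ cos φ₁, cos δ − sin φ₁ sin φ₂) = 94.62052°

12.662°N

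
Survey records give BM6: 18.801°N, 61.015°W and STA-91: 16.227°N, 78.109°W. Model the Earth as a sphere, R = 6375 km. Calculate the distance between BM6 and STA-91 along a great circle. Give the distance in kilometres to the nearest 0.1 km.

1835.5 km

Δφ = -2.5740°,  Δλ = -17.0940°
a = sin²(Δφ/2) + cos φ₁ cos φ₂ sin²(Δλ/2) = 0.020581
c = 2·arcsin(√a) = 0.287915 rad = 16.4963°
d = R·c = 6375 × 0.287915 = 1835.5 km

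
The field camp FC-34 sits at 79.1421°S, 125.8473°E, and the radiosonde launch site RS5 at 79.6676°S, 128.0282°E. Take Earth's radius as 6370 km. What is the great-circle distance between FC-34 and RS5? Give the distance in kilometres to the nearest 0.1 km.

73.5 km

Δφ = -0.5255°,  Δλ = 2.1809°
a = sin²(Δφ/2) + cos φ₁ cos φ₂ sin²(Δλ/2) = 0.000033
c = 2·arcsin(√a) = 0.011535 rad = 0.6609°
d = R·c = 6370 × 0.011535 = 73.5 km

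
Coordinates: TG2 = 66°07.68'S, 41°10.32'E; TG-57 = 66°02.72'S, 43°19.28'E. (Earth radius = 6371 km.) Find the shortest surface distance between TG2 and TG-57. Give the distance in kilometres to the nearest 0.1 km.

TG2: φ = -66.12800°, λ = +41.17200°
TG-57: φ = -66.04533°, λ = +43.32133°
Δφ = 0.0827°,  Δλ = 2.1493°
a = sin²(Δφ/2) + cos φ₁ cos φ₂ sin²(Δλ/2) = 0.000058
c = 2·arcsin(√a) = 0.015274 rad = 0.8751°
d = R·c = 6371 × 0.015274 = 97.3 km

97.3 km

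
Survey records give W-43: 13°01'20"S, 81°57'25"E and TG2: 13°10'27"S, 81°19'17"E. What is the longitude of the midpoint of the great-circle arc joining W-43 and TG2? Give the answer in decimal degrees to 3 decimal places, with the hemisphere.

81.639°E

W-43: φ = -13.02222°, λ = +81.95694°
TG2: φ = -13.17417°, λ = +81.32139°
Bx = cos φ₂ cos Δλ = 0.973622,  By = cos φ₂ sin Δλ = -0.010800
φₘ = atan2(sin φ₁ + sin φ₂, √((cos φ₁ + Bx)² + By²)) = -13.09839°
λₘ = λ₁ + atan2(By, cos φ₁ + Bx) = 81.63926°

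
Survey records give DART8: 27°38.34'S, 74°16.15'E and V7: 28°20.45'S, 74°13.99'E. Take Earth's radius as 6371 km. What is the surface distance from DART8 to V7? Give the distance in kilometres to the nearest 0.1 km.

78.1 km

DART8: φ = -27.63900°, λ = +74.26917°
V7: φ = -28.34083°, λ = +74.23317°
Δφ = -0.7018°,  Δλ = -0.0360°
a = sin²(Δφ/2) + cos φ₁ cos φ₂ sin²(Δλ/2) = 0.000038
c = 2·arcsin(√a) = 0.012262 rad = 0.7026°
d = R·c = 6371 × 0.012262 = 78.1 km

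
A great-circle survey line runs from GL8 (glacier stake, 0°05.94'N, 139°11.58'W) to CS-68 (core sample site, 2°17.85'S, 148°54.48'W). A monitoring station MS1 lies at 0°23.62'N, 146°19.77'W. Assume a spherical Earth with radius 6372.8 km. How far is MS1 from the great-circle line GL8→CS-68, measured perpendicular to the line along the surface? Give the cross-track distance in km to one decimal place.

222.4 km

GL8: φ = +0.09900°, λ = -139.19300°
CS-68: φ = -2.29750°, λ = -148.90800°
MS1: φ = +0.39367°, λ = -146.32950°
δ₁₃ = central angle GL8→MS1 = 0.124660 rad  (haversine)
θ₁₃ = bearing GL8→MS1 = 272.377°,  θ₁₂ = bearing GL8→CS-68 = 256.080°
dₓₜ = R·arcsin(sin δ₁₃ · sin(θ₁₃ − θ₁₂)) = 6372.8·arcsin(0.12434·sin(16.297°)) = 222.397 km
|dₓₜ| = 222.397 km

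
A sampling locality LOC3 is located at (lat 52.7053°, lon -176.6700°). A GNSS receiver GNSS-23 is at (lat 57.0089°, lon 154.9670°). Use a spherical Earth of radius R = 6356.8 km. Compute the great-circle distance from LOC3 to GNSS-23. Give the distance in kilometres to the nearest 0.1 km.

1858.3 km

Δφ = 4.3036°,  Δλ = -28.3630°
a = sin²(Δφ/2) + cos φ₁ cos φ₂ sin²(Δλ/2) = 0.021213
c = 2·arcsin(√a) = 0.292331 rad = 16.7493°
d = R·c = 6356.8 × 0.292331 = 1858.3 km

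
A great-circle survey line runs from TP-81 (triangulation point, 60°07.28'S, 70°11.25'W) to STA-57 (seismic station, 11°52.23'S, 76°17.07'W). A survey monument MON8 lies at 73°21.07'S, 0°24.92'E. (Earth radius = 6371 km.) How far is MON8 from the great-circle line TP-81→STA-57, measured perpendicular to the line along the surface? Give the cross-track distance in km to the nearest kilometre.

TP-81: φ = -60.12133°, λ = -70.18750°
STA-57: φ = -11.87050°, λ = -76.28450°
MON8: φ = -73.35117°, λ = +0.41533°
δ₁₃ = central angle TP-81→MON8 = 0.498847 rad  (haversine)
θ₁₃ = bearing TP-81→MON8 = 145.607°,  θ₁₂ = bearing TP-81→STA-57 = 352.018°
dₓₜ = R·arcsin(sin δ₁₃ · sin(θ₁₃ − θ₁₂)) = 6371·arcsin(0.47841·sin(-206.411°)) = 1366.230 km
|dₓₜ| = 1366.230 km

1366 km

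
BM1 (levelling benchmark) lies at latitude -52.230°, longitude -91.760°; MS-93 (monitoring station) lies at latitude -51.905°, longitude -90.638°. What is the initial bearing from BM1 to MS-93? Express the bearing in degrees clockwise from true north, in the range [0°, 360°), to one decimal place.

Δλ = 1.1220°
y = sin Δλ · cos φ₂ = 0.012081
x = cos φ₁ sin φ₂ − sin φ₁ cos φ₂ cos Δλ = 0.005579
θ = atan2(y, x) = 65.2135° → 65.2135° (mod 360°)

65.2°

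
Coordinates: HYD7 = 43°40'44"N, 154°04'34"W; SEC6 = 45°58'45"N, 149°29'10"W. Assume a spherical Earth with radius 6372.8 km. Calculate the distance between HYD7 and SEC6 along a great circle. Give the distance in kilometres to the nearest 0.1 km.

HYD7: φ = +43.67889°, λ = -154.07611°
SEC6: φ = +45.97917°, λ = -149.48611°
Δφ = 2.3003°,  Δλ = 4.5900°
a = sin²(Δφ/2) + cos φ₁ cos φ₂ sin²(Δλ/2) = 0.001209
c = 2·arcsin(√a) = 0.069550 rad = 3.9849°
d = R·c = 6372.8 × 0.069550 = 443.2 km

443.2 km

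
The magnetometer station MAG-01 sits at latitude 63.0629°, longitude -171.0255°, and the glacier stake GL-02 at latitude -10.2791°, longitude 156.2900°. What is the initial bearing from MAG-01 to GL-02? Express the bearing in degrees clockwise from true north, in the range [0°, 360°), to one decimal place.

Δλ = -32.6845°
y = sin Δλ · cos φ₂ = -0.531346
x = cos φ₁ sin φ₂ − sin φ₁ cos φ₂ cos Δλ = -0.819135
θ = atan2(y, x) = -147.0299° → 212.9701° (mod 360°)

213.0°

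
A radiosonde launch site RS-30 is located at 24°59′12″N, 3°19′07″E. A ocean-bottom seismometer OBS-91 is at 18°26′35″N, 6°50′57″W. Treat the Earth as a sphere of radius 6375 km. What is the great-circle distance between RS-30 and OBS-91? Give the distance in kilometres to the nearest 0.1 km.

RS-30: φ = +24.98667°, λ = +3.31861°
OBS-91: φ = +18.44306°, λ = -6.84917°
Δφ = -6.5436°,  Δλ = -10.1678°
a = sin²(Δφ/2) + cos φ₁ cos φ₂ sin²(Δλ/2) = 0.010009
c = 2·arcsin(√a) = 0.200428 rad = 11.4837°
d = R·c = 6375 × 0.200428 = 1277.7 km

1277.7 km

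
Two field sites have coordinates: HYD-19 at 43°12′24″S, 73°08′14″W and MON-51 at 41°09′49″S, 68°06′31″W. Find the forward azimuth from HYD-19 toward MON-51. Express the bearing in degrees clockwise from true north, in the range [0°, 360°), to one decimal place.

63.0°

HYD-19: φ = -43.20667°, λ = -73.13722°
MON-51: φ = -41.16361°, λ = -68.10861°
Δλ = 5.0286°
y = sin Δλ · cos φ₂ = 0.065988
x = cos φ₁ sin φ₂ − sin φ₁ cos φ₂ cos Δλ = 0.033667
θ = atan2(y, x) = 62.9697° → 62.9697° (mod 360°)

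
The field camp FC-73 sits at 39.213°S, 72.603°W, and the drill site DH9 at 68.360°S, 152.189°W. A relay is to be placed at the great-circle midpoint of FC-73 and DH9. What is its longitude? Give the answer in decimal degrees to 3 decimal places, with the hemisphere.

95.921°W

Bx = cos φ₂ cos Δλ = 0.066659,  By = cos φ₂ sin Δλ = -0.362699
φₘ = atan2(sin φ₁ + sin φ₂, √((cos φ₁ + Bx)² + By²)) = -59.59886°
λₘ = λ₁ + atan2(By, cos φ₁ + Bx) = -95.92073°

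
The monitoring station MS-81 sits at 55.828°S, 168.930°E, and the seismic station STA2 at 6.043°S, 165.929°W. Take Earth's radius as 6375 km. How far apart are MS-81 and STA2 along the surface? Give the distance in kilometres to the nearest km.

Δφ = 49.7850°,  Δλ = 25.1410°
a = sin²(Δφ/2) + cos φ₁ cos φ₂ sin²(Δλ/2) = 0.203629
c = 2·arcsin(√a) = 0.936336 rad = 53.6481°
d = R·c = 6375 × 0.936336 = 5969.1 km

5969 km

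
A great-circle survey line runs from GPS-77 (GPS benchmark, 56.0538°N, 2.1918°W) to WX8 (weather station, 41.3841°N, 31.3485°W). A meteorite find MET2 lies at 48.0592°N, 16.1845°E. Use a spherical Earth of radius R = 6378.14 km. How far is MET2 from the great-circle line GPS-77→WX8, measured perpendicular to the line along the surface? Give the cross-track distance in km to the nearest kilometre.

δ₁₃ = central angle GPS-77→MET2 = 0.240373 rad  (haversine)
θ₁₃ = bearing GPS-77→MET2 = 117.739°,  θ₁₂ = bearing GPS-77→WX8 = 244.497°
dₓₜ = R·arcsin(sin δ₁₃ · sin(θ₁₃ − θ₁₂)) = 6378.14·arcsin(0.23806·sin(-126.758°)) = -1224.011 km
|dₓₜ| = 1224.011 km

1224 km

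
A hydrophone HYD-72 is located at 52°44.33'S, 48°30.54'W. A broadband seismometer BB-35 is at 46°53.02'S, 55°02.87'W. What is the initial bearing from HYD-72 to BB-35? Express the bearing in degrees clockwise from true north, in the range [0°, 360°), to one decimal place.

321.7°

HYD-72: φ = -52.73883°, λ = -48.50900°
BB-35: φ = -46.88367°, λ = -55.04783°
Δλ = -6.5388°
y = sin Δλ · cos φ₂ = -0.077833
x = cos φ₁ sin φ₂ − sin φ₁ cos φ₂ cos Δλ = 0.098476
θ = atan2(y, x) = -38.3220° → 321.6780° (mod 360°)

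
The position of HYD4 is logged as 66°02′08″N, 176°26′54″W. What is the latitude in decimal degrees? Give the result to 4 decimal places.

66.0356°N

66° + 2′/60 + 8″/3600 = 66 + 0.03333 + 0.00222 = 66.0356°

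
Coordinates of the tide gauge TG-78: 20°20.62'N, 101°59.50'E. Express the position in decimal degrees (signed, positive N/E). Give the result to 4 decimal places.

+20.3437°, +101.9917°

lat: 20.3437° N → +20.3437°
lon: 101.9917° E → +101.9917°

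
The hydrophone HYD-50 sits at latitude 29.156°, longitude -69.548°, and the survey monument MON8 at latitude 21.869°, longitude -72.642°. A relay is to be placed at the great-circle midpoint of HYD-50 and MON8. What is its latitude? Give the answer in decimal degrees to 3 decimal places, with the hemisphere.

Bx = cos φ₂ cos Δλ = 0.926685,  By = cos φ₂ sin Δλ = -0.050090
φₘ = atan2(sin φ₁ + sin φ₂, √((cos φ₁ + Bx)² + By²)) = 25.52061°
λₘ = λ₁ + atan2(By, cos φ₁ + Bx) = -71.14202°

25.521°N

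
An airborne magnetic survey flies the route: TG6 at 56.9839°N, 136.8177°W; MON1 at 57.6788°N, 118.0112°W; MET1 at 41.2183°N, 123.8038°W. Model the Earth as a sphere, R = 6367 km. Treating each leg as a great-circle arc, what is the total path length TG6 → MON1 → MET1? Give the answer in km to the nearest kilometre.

3002 km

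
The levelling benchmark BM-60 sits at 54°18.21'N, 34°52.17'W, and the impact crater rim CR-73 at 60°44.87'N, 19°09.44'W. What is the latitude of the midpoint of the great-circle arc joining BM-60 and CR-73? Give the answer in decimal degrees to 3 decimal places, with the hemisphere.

57.768°N

BM-60: φ = +54.30350°, λ = -34.86950°
CR-73: φ = +60.74783°, λ = -19.15733°
Bx = cos φ₂ cos Δλ = 0.470395,  By = cos φ₂ sin Δλ = 0.132330
φₘ = atan2(sin φ₁ + sin φ₂, √((cos φ₁ + Bx)² + By²)) = 57.76798°
λₘ = λ₁ + atan2(By, cos φ₁ + Bx) = -27.71268°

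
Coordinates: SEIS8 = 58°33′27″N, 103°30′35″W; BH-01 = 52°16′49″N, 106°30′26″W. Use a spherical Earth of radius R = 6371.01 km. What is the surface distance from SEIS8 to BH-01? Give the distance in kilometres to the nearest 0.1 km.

723.0 km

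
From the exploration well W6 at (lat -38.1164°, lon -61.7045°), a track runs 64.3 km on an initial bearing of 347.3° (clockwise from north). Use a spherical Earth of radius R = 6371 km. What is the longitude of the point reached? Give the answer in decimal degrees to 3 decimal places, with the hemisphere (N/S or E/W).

δ = d/R = 64.3/6371 = 0.010093 rad
φ₂ = arcsin(sin φ₁ cos δ + cos φ₁ sin δ cos θ)
   = arcsin(-0.61726·0.99995 + 0.78676·0.01009·0.97553) = -37.55217°
λ₂ = λ₁ + atan2(sin θ sin δ cos φ₁, cos δ − sin φ₁ sin φ₂) = -61.86485°

61.865°W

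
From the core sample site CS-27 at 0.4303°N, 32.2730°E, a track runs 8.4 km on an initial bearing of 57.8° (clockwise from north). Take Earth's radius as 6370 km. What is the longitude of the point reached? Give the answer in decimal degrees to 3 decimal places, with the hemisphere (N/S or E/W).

32.337°E

δ = d/R = 8.4/6370 = 0.001319 rad
φ₂ = arcsin(sin φ₁ cos δ + cos φ₁ sin δ cos θ)
   = arcsin(0.00751·1.00000 + 0.99997·0.00132·0.53288) = 0.47056°
λ₂ = λ₁ + atan2(sin θ sin δ cos φ₁, cos δ − sin φ₁ sin φ₂) = 32.33694°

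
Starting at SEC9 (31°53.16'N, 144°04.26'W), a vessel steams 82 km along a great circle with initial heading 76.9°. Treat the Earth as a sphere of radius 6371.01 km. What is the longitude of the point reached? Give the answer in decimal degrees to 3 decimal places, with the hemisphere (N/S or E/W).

SEC9: φ = +31.88600°, λ = -144.07100°
δ = d/R = 82/6371.01 = 0.012871 rad
φ₂ = arcsin(sin φ₁ cos δ + cos φ₁ sin δ cos θ)
   = arcsin(0.52823·0.99992 + 0.84910·0.01287·0.22665) = 32.05033°
λ₂ = λ₁ + atan2(sin θ sin δ cos φ₁, cos δ − sin φ₁ sin φ₂) = -143.22358°

143.224°W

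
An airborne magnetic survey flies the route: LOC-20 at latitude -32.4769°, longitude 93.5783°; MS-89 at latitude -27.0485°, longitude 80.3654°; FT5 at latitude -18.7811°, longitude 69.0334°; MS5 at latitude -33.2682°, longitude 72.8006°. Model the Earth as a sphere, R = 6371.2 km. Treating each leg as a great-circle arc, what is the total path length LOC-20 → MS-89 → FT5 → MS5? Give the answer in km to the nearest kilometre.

4543 km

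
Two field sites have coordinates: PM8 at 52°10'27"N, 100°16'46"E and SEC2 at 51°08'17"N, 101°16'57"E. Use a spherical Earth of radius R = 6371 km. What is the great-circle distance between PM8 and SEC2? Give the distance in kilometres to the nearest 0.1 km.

134.4 km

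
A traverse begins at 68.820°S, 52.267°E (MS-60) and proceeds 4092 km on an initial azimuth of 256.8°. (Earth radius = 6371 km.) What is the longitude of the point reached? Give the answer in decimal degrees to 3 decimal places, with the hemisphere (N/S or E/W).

22.231°W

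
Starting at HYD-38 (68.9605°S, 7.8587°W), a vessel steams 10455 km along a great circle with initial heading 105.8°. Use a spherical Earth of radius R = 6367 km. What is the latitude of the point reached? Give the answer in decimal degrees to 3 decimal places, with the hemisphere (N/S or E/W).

δ = d/R = 10455/6367 = 1.642061 rad
φ₂ = arcsin(sin φ₁ cos δ + cos φ₁ sin δ cos θ)
   = arcsin(-0.93333·-0.07120 + 0.35901·0.99746·-0.27228) = -1.77912°
λ₂ = λ₁ + atan2(sin θ sin δ cos φ₁, cos δ − sin φ₁ sin φ₂) = 98.35262°

1.779°S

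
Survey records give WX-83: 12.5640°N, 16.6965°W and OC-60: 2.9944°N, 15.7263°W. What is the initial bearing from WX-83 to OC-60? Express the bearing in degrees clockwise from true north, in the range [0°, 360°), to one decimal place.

Δλ = 0.9702°
y = sin Δλ · cos φ₂ = 0.016909
x = cos φ₁ sin φ₂ − sin φ₁ cos φ₂ cos Δλ = -0.166214
θ = atan2(y, x) = 174.1912° → 174.1912° (mod 360°)

174.2°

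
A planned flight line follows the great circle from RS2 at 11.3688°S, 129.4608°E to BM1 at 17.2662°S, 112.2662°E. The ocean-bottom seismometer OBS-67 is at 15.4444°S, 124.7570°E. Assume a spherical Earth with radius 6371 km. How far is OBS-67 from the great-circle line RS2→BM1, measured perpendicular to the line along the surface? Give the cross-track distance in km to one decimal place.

240.7 km

δ₁₃ = central angle RS2→OBS-67 = 0.106930 rad  (haversine)
θ₁₃ = bearing RS2→OBS-67 = 227.784°,  θ₁₂ = bearing RS2→BM1 = 248.507°
dₓₜ = R·arcsin(sin δ₁₃ · sin(θ₁₃ − θ₁₂)) = 6371·arcsin(0.10673·sin(-20.723°)) = -240.659 km
|dₓₜ| = 240.659 km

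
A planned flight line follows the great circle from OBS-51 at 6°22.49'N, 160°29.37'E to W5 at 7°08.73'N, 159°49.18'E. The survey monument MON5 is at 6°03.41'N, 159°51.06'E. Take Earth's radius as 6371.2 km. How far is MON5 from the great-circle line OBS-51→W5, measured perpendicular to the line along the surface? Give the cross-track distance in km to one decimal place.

OBS-51: φ = +6.37483°, λ = +160.48950°
W5: φ = +7.14550°, λ = +159.81967°
MON5: φ = +6.05683°, λ = +159.85100°
δ₁₃ = central angle OBS-51→MON5 = 0.012391 rad  (haversine)
θ₁₃ = bearing OBS-51→MON5 = 243.425°,  θ₁₂ = bearing OBS-51→W5 = 319.241°
dₓₜ = R·arcsin(sin δ₁₃ · sin(θ₁₃ − θ₁₂)) = 6371.2·arcsin(0.01239·sin(-75.816°)) = -76.538 km
|dₓₜ| = 76.538 km

76.5 km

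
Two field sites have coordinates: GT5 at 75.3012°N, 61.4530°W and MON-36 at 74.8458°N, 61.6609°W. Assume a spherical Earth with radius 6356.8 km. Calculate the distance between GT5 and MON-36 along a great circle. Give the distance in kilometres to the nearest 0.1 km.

50.9 km

Δφ = -0.4554°,  Δλ = -0.2079°
a = sin²(Δφ/2) + cos φ₁ cos φ₂ sin²(Δλ/2) = 0.000016
c = 2·arcsin(√a) = 0.008003 rad = 0.4585°
d = R·c = 6356.8 × 0.008003 = 50.9 km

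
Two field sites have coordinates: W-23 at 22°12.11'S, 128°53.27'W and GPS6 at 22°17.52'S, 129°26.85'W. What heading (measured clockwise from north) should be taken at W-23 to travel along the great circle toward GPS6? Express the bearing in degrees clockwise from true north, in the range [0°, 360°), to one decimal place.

260.0°

W-23: φ = -22.20183°, λ = -128.88783°
GPS6: φ = -22.29200°, λ = -129.44750°
Δλ = -0.5597°
y = sin Δλ · cos φ₂ = -0.009038
x = cos φ₁ sin φ₂ − sin φ₁ cos φ₂ cos Δλ = -0.001590
θ = atan2(y, x) = -99.9801° → 260.0199° (mod 360°)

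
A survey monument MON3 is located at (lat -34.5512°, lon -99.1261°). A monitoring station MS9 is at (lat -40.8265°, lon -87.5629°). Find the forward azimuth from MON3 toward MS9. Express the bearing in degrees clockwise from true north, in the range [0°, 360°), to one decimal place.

127.9°

Δλ = 11.5632°
y = sin Δλ · cos φ₂ = 0.151678
x = cos φ₁ sin φ₂ − sin φ₁ cos φ₂ cos Δλ = -0.118016
θ = atan2(y, x) = 127.8853° → 127.8853° (mod 360°)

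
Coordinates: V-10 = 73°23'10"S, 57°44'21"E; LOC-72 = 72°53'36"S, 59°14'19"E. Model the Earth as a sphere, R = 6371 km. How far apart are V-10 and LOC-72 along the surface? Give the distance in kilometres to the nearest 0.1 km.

73.1 km

V-10: φ = -73.38611°, λ = +57.73917°
LOC-72: φ = -72.89333°, λ = +59.23861°
Δφ = 0.4928°,  Δλ = 1.4994°
a = sin²(Δφ/2) + cos φ₁ cos φ₂ sin²(Δλ/2) = 0.000033
c = 2·arcsin(√a) = 0.011470 rad = 0.6572°
d = R·c = 6371 × 0.011470 = 73.1 km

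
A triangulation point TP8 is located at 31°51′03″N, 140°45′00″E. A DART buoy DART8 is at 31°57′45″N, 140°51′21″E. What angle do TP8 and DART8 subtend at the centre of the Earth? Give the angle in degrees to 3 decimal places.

0.143°

TP8: φ = +31.85083°, λ = +140.75000°
DART8: φ = +31.96250°, λ = +140.85583°
Δφ = 0.1117°,  Δλ = 0.1058°
a = sin²(Δφ/2) + cos φ₁ cos φ₂ sin²(Δλ/2) = 0.000002
c = 2·arcsin(√a) = 0.002501 rad = 0.1433°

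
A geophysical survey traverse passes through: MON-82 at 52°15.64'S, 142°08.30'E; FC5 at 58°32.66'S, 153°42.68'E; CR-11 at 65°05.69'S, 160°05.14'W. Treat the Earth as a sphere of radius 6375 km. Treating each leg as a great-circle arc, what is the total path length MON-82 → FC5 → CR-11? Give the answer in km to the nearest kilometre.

MON-82: φ = -52.26067°, λ = +142.13833°
FC5: φ = -58.54433°, λ = +153.71133°
CR-11: φ = -65.09483°, λ = -160.08567°
MON-82→FC5: c = 0.158287 rad, d = 1009.08 km
FC5→CR-11: c = 0.387623 rad, d = 2471.10 km
Total = 1009.08 + 2471.10 = 3480.18 km

3480 km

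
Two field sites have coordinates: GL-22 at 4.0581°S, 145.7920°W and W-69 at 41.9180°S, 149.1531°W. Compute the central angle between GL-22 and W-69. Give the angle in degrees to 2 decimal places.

Δφ = -37.8599°,  Δλ = -3.3611°
a = sin²(Δφ/2) + cos φ₁ cos φ₂ sin²(Δλ/2) = 0.105881
c = 2·arcsin(√a) = 0.662857 rad = 37.9789°

37.98°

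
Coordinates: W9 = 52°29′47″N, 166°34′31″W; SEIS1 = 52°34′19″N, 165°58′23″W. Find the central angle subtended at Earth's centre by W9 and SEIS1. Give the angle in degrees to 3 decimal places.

0.374°

W9: φ = +52.49639°, λ = -166.57528°
SEIS1: φ = +52.57194°, λ = -165.97306°
Δφ = 0.0756°,  Δλ = 0.6022°
a = sin²(Δφ/2) + cos φ₁ cos φ₂ sin²(Δλ/2) = 0.000011
c = 2·arcsin(√a) = 0.006528 rad = 0.3740°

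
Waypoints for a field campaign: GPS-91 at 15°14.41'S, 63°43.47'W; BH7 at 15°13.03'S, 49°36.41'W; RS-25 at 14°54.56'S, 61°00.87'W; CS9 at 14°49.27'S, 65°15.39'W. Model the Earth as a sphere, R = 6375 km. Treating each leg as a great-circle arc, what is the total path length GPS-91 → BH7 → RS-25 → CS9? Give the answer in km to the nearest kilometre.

3198 km

GPS-91: φ = -15.24017°, λ = -63.72450°
BH7: φ = -15.21717°, λ = -49.60683°
RS-25: φ = -14.90933°, λ = -61.01450°
CS9: φ = -14.82117°, λ = -65.25650°
GPS-91→BH7: c = 0.237706 rad, d = 1515.38 km
BH7→RS-25: c = 0.192313 rad, d = 1226.00 km
RS-25→CS9: c = 0.071574 rad, d = 456.29 km
Total = 1515.38 + 1226.00 + 456.29 = 3197.66 km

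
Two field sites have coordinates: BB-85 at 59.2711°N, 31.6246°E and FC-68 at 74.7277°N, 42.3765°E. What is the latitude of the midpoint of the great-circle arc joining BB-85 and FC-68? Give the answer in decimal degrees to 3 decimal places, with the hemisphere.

67.081°N

Bx = cos φ₂ cos Δλ = 0.258782,  By = cos φ₂ sin Δλ = 0.049140
φₘ = atan2(sin φ₁ + sin φ₂, √((cos φ₁ + Bx)² + By²)) = 67.08081°
λₘ = λ₁ + atan2(By, cos φ₁ + Bx) = 35.27732°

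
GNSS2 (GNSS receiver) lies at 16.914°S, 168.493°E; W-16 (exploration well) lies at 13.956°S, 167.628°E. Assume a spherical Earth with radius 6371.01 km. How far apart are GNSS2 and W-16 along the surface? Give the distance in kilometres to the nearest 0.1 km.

Δφ = 2.9580°,  Δλ = -0.8650°
a = sin²(Δφ/2) + cos φ₁ cos φ₂ sin²(Δλ/2) = 0.000719
c = 2·arcsin(√a) = 0.053638 rad = 3.0732°
d = R·c = 6371.01 × 0.053638 = 341.7 km

341.7 km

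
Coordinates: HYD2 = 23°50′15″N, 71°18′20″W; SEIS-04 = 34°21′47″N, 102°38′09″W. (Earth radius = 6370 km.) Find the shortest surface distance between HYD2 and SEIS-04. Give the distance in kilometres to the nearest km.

3244 km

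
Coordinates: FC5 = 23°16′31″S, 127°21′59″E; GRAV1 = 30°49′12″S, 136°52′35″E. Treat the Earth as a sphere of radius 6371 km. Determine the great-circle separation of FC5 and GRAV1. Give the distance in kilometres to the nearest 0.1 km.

FC5: φ = -23.27528°, λ = +127.36639°
GRAV1: φ = -30.82000°, λ = +136.87639°
Δφ = -7.5447°,  Δλ = 9.5100°
a = sin²(Δφ/2) + cos φ₁ cos φ₂ sin²(Δλ/2) = 0.009750
c = 2·arcsin(√a) = 0.197803 rad = 11.3333°
d = R·c = 6371 × 0.197803 = 1260.2 km

1260.2 km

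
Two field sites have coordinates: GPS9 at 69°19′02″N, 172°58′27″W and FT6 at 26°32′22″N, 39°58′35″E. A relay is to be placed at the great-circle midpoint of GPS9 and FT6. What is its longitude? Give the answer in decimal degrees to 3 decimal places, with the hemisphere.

57.779°E

GPS9: φ = +69.31722°, λ = -172.97417°
FT6: φ = +26.53944°, λ = +39.97639°
Bx = cos φ₂ cos Δλ = -0.750718,  By = cos φ₂ sin Δλ = -0.486601
φₘ = atan2(sin φ₁ + sin φ₂, √((cos φ₁ + Bx)² + By²)) = 65.55644°
λₘ = λ₁ + atan2(By, cos φ₁ + Bx) = 57.77908°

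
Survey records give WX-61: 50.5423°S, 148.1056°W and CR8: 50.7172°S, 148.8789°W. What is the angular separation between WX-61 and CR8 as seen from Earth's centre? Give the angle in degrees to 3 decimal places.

0.521°

Δφ = -0.1749°,  Δλ = -0.7733°
a = sin²(Δφ/2) + cos φ₁ cos φ₂ sin²(Δλ/2) = 0.000021
c = 2·arcsin(√a) = 0.009089 rad = 0.5208°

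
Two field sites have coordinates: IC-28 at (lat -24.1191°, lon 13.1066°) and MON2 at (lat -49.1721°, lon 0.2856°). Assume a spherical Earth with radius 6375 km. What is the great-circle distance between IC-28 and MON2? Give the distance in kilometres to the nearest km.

Δφ = -25.0530°,  Δλ = -12.8210°
a = sin²(Δφ/2) + cos φ₁ cos φ₂ sin²(Δλ/2) = 0.054480
c = 2·arcsin(√a) = 0.471167 rad = 26.9959°
d = R·c = 6375 × 0.471167 = 3003.7 km

3004 km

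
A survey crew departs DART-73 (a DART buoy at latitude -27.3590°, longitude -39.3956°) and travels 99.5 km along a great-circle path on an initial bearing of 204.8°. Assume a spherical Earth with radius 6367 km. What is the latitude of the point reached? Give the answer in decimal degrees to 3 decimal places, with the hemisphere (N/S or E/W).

28.171°S

δ = d/R = 99.5/6367 = 0.015627 rad
φ₂ = arcsin(sin φ₁ cos δ + cos φ₁ sin δ cos θ)
   = arcsin(-0.45956·0.99988 + 0.88814·0.01563·-0.90778) = -28.17116°
λ₂ = λ₁ + atan2(sin θ sin δ cos φ₁, cos δ − sin φ₁ sin φ₂) = -39.82163°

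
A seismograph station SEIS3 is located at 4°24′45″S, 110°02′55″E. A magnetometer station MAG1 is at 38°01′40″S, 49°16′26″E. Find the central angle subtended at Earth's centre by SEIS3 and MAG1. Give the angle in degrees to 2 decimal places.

SEIS3: φ = -4.41250°, λ = +110.04861°
MAG1: φ = -38.02778°, λ = +49.27389°
Δφ = -33.6153°,  Δλ = -60.7747°
a = sin²(Δφ/2) + cos φ₁ cos φ₂ sin²(Δλ/2) = 0.284574
c = 2·arcsin(√a) = 1.125359 rad = 64.4783°

64.48°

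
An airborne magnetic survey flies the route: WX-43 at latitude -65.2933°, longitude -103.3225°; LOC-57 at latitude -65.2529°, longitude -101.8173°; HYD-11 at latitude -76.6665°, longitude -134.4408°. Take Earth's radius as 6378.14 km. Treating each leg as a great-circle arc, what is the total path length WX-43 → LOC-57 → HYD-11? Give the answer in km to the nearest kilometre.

WX-43→LOC-57: c = 0.011011 rad, d = 70.23 km
LOC-57→HYD-11: c = 0.265379 rad, d = 1692.62 km
Total = 70.23 + 1692.62 = 1762.85 km

1763 km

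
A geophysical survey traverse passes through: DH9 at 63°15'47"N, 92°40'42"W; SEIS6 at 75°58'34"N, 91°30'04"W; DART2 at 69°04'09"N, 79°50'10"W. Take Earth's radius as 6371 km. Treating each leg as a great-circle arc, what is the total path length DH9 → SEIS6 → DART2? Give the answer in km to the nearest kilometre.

DH9: φ = +63.26306°, λ = -92.67833°
SEIS6: φ = +75.97611°, λ = -91.50111°
DART2: φ = +69.06917°, λ = -79.83611°
DH9→SEIS6: c = 0.221989 rad, d = 1414.29 km
SEIS6→DART2: c = 0.134602 rad, d = 857.55 km
Total = 1414.29 + 857.55 = 2271.84 km

2272 km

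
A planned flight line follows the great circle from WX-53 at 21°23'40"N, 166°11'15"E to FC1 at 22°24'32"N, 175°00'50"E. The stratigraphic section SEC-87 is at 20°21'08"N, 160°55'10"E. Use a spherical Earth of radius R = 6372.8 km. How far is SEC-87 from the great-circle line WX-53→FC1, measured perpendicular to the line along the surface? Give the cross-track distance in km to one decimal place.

WX-53: φ = +21.39444°, λ = +166.18750°
FC1: φ = +22.40889°, λ = +175.01389°
SEC-87: φ = +20.35222°, λ = +160.91944°
δ₁₃ = central angle WX-53→SEC-87 = 0.087810 rad  (haversine)
θ₁₃ = bearing WX-53→SEC-87 = 258.993°,  θ₁₂ = bearing WX-53→FC1 = 81.303°
dₓₜ = R·arcsin(sin δ₁₃ · sin(θ₁₃ − θ₁₂)) = 6372.8·arcsin(0.08770·sin(177.689°)) = 22.534 km
|dₓₜ| = 22.534 km

22.5 km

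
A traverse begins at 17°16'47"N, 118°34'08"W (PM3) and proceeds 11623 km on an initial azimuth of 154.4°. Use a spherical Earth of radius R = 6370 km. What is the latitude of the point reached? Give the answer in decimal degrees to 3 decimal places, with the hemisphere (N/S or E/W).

PM3: φ = +17.27972°, λ = -118.56889°
δ = d/R = 11623/6370 = 1.824647 rad
φ₂ = arcsin(sin φ₁ cos δ + cos φ₁ sin δ cos θ)
   = arcsin(0.29704·-0.25113 + 0.95487·0.96795·-0.90183) = -65.24793°
λ₂ = λ₁ + atan2(sin θ sin δ cos φ₁, cos δ − sin φ₁ sin φ₂) = -31.23758°

65.248°S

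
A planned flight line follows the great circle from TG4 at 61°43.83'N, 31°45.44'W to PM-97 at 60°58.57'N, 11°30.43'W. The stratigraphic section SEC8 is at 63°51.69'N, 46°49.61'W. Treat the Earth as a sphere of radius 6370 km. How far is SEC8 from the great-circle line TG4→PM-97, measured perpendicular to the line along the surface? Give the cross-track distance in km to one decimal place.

378.5 km

TG4: φ = +61.73050°, λ = -31.75733°
PM-97: φ = +60.97617°, λ = -11.50717°
SEC8: φ = +63.86150°, λ = -46.82683°
δ₁₃ = central angle TG4→SEC8 = 0.125516 rad  (haversine)
θ₁₃ = bearing TG4→SEC8 = 293.804°,  θ₁₂ = bearing TG4→PM-97 = 85.490°
dₓₜ = R·arcsin(sin δ₁₃ · sin(θ₁₃ − θ₁₂)) = 6370·arcsin(0.12519·sin(208.315°)) = -378.458 km
|dₓₜ| = 378.458 km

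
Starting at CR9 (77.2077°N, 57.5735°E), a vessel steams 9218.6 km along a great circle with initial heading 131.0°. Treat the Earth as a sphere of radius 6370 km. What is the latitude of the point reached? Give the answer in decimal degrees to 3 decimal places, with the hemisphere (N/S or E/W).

1.371°S

δ = d/R = 9218.6/6370 = 1.447190 rad
φ₂ = arcsin(sin φ₁ cos δ + cos φ₁ sin δ cos θ)
   = arcsin(0.97518·0.12329 + 0.22142·0.99237·-0.65606) = -1.37082°
λ₂ = λ₁ + atan2(sin θ sin δ cos φ₁, cos δ − sin φ₁ sin φ₂) = 106.09168°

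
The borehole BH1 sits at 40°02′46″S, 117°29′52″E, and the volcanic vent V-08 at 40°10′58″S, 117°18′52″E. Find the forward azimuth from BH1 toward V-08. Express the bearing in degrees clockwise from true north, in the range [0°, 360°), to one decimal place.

BH1: φ = -40.04611°, λ = +117.49778°
V-08: φ = -40.18278°, λ = +117.31444°
Δλ = -0.1833°
y = sin Δλ · cos φ₂ = -0.002445
x = cos φ₁ sin φ₂ − sin φ₁ cos φ₂ cos Δλ = -0.002388
θ = atan2(y, x) = -134.3267° → 225.6733° (mod 360°)

225.7°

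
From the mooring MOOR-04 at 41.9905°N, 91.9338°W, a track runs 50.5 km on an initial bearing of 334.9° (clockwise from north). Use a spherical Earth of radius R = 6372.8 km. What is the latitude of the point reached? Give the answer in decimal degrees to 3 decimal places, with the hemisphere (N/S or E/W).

42.401°N

δ = d/R = 50.5/6372.8 = 0.007924 rad
φ₂ = arcsin(sin φ₁ cos δ + cos φ₁ sin δ cos θ)
   = arcsin(0.66901·0.99997 + 0.74326·0.00792·0.90557) = 42.40136°
λ₂ = λ₁ + atan2(sin θ sin δ cos φ₁, cos δ − sin φ₁ sin φ₂) = -92.19462°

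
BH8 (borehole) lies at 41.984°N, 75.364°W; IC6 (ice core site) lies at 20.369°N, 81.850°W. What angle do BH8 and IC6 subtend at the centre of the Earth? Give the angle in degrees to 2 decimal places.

Δφ = -21.6150°,  Δλ = -6.4860°
a = sin²(Δφ/2) + cos φ₁ cos φ₂ sin²(Δλ/2) = 0.037390
c = 2·arcsin(√a) = 0.389182 rad = 22.2985°

22.30°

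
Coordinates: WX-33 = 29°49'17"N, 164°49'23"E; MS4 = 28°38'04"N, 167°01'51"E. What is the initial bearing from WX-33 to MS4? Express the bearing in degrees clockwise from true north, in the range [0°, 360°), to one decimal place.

121.1°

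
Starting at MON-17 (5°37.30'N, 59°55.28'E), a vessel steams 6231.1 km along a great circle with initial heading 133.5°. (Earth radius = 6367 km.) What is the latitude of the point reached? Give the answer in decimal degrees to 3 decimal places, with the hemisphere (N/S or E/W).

MON-17: φ = +5.62167°, λ = +59.92133°
δ = d/R = 6231.1/6367 = 0.978656 rad
φ₂ = arcsin(sin φ₁ cos δ + cos φ₁ sin δ cos θ)
   = arcsin(0.09796·0.55814 + 0.99519·0.82975·-0.68835) = -30.91319°
λ₂ = λ₁ + atan2(sin θ sin δ cos φ₁, cos δ − sin φ₁ sin φ₂) = 104.47145°

30.913°S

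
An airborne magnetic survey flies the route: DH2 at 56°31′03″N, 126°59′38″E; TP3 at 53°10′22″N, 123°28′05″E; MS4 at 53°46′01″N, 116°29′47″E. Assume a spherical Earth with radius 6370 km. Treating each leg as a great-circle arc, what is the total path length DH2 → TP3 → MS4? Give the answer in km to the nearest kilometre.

DH2: φ = +56.51750°, λ = +126.99389°
TP3: φ = +53.17278°, λ = +123.46806°
MS4: φ = +53.76694°, λ = +116.49639°
DH2→TP3: c = 0.068268 rad, d = 434.87 km
TP3→MS4: c = 0.073137 rad, d = 465.88 km
Total = 434.87 + 465.88 = 900.75 km

901 km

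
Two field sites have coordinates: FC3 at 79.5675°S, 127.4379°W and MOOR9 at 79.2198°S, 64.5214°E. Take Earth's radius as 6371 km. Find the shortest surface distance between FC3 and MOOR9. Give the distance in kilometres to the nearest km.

Δφ = 0.3477°,  Δλ = -168.0407°
a = sin²(Δφ/2) + cos φ₁ cos φ₂ sin²(Δλ/2) = 0.033511
c = 2·arcsin(√a) = 0.368194 rad = 21.0960°
d = R·c = 6371 × 0.368194 = 2345.8 km

2346 km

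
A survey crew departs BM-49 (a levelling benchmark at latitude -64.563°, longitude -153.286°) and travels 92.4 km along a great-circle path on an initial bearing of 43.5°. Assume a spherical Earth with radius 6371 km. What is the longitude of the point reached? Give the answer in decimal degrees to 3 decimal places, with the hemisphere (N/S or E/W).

151.983°W

δ = d/R = 92.4/6371 = 0.014503 rad
φ₂ = arcsin(sin φ₁ cos δ + cos φ₁ sin δ cos θ)
   = arcsin(-0.90306·0.99989 + 0.42952·0.01450·0.72537) = -63.95437°
λ₂ = λ₁ + atan2(sin θ sin δ cos φ₁, cos δ − sin φ₁ sin φ₂) = -151.98322°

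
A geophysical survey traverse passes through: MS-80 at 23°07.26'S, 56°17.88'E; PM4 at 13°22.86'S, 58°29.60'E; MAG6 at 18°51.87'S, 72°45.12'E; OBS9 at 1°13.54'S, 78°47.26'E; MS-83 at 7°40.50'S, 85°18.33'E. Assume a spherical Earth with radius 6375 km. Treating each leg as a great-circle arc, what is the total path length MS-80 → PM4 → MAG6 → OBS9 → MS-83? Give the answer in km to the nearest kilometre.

5837 km

MS-80: φ = -23.12100°, λ = +56.29800°
PM4: φ = -13.38100°, λ = +58.49333°
MAG6: φ = -18.86450°, λ = +72.75200°
OBS9: φ = -1.22567°, λ = +78.78767°
MS-83: φ = -7.67500°, λ = +85.30550°
MS-80→PM4: c = 0.173834 rad, d = 1108.19 km
PM4→MAG6: c = 0.257367 rad, d = 1640.71 km
MAG6→OBS9: c = 0.324717 rad, d = 2070.07 km
OBS9→MS-83: c = 0.159747 rad, d = 1018.39 km
Total = 1108.19 + 1640.71 + 2070.07 + 1018.39 = 5837.36 km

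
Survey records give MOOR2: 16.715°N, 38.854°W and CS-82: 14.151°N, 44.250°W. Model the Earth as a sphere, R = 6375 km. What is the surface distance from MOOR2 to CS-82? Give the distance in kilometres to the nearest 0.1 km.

Δφ = -2.5640°,  Δλ = -5.3960°
a = sin²(Δφ/2) + cos φ₁ cos φ₂ sin²(Δλ/2) = 0.002558
c = 2·arcsin(√a) = 0.101202 rad = 5.7985°
d = R·c = 6375 × 0.101202 = 645.2 km

645.2 km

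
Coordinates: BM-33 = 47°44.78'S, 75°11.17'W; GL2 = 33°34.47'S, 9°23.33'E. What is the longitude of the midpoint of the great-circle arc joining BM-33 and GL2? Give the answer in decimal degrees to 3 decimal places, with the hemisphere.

BM-33: φ = -47.74633°, λ = -75.18617°
GL2: φ = -33.57450°, λ = +9.38883°
Bx = cos φ₂ cos Δλ = 0.078770,  By = cos φ₂ sin Δλ = 0.829436
φₘ = atan2(sin φ₁ + sin φ₂, √((cos φ₁ + Bx)² + By²)) = -49.12952°
λₘ = λ₁ + atan2(By, cos φ₁ + Bx) = -27.35195°

27.352°W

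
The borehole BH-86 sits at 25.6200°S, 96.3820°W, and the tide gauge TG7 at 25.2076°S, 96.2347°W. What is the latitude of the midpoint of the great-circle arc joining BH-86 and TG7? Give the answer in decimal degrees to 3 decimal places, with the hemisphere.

25.414°S

Bx = cos φ₂ cos Δλ = 0.904768,  By = cos φ₂ sin Δλ = 0.002326
φₘ = atan2(sin φ₁ + sin φ₂, √((cos φ₁ + Bx)² + By²)) = -25.41382°
λₘ = λ₁ + atan2(By, cos φ₁ + Bx) = -96.30822°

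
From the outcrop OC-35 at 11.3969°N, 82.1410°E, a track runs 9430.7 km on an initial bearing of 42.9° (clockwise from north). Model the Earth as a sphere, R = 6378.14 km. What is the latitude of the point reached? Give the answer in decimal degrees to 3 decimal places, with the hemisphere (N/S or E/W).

δ = d/R = 9430.7/6378.14 = 1.478597 rad
φ₂ = arcsin(sin φ₁ cos δ + cos φ₁ sin δ cos θ)
   = arcsin(0.19760·0.09207 + 0.98028·0.99575·0.73254) = 47.15885°
λ₂ = λ₁ + atan2(sin θ sin δ cos φ₁, cos δ − sin φ₁ sin φ₂) = 176.68631°

47.159°N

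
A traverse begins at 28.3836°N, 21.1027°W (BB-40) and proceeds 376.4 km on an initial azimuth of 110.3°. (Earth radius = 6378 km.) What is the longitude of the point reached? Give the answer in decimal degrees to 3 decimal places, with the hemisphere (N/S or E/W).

δ = d/R = 376.4/6378 = 0.059015 rad
φ₂ = arcsin(sin φ₁ cos δ + cos φ₁ sin δ cos θ)
   = arcsin(0.47537·0.99826 + 0.87978·0.05898·-0.34694) = 27.16420°
λ₂ = λ₁ + atan2(sin θ sin δ cos φ₁, cos δ − sin φ₁ sin φ₂) = -17.53800°

17.538°W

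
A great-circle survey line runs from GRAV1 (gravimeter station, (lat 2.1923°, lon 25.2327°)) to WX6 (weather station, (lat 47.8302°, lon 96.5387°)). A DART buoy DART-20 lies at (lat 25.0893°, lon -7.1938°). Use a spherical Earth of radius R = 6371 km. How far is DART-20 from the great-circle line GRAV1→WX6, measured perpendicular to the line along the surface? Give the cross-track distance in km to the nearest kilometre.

4304 km

δ₁₃ = central angle GRAV1→DART-20 = 0.675970 rad  (haversine)
θ₁₃ = bearing GRAV1→DART-20 = 309.087°,  θ₁₂ = bearing GRAV1→WX6 = 40.967°
dₓₜ = R·arcsin(sin δ₁₃ · sin(θ₁₃ − θ₁₂)) = 6371·arcsin(0.62565·sin(268.120°)) = -4303.855 km
|dₓₜ| = 4303.855 km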